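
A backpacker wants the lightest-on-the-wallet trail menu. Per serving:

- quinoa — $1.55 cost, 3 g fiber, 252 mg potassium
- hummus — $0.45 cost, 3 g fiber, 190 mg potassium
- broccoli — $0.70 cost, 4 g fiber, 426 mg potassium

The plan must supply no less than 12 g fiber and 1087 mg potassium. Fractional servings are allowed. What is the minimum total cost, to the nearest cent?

This is a tiny linear program; its minimum lies at a vertex of the feasible set. List the vertices and price them.
quinoa only: max(12/3, 1087/252) = 4.313 servings → $6.69.
hummus only: max(12/3, 1087/190) = 5.721 servings → $2.57.
broccoli only: max(12/4, 1087/426) = 3 servings → $2.10.
quinoa + hummus with both targets exact would need a negative amount; discard.
quinoa + broccoli with both tight: 2.83 servings and 0.8778 servings → $5.00.
hummus + broccoli with both tight: 1.475 servings and 1.894 servings → $1.99.
So the least-cost plan costs $1.99.

$1.99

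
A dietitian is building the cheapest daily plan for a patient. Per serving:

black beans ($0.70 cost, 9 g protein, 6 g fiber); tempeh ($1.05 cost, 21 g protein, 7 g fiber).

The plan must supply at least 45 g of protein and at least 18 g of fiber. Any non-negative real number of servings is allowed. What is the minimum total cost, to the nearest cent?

$2.50

An LP optimum is at a vertex; with two nutrient constraints at most two foods are used. Check each candidate.
black beans only: max(45/9, 18/6) = 5 servings → $3.50.
tempeh only: max(45/21, 18/7) = 2.571 servings → $2.70.
black beans + tempeh with both tight: 1 serving and 1.714 servings → $2.50.
The minimum over all feasible corners is $2.50.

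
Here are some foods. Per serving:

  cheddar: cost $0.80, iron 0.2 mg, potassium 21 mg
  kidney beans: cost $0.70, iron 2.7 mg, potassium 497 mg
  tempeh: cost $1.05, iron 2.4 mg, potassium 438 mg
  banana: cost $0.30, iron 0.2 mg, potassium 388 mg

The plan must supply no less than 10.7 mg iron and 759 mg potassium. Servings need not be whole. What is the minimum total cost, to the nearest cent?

$2.77

For a min-cost LP with two ≥-constraints, a basic feasible solution has at most two positive variables.
cheddar only: max(10.7/0.2, 759/21) = 53.5 servings → $42.80.
kidney beans only: max(10.7/2.7, 759/497) = 3.963 servings → $2.77.
tempeh only: max(10.7/2.4, 759/438) = 4.458 servings → $4.68.
banana only: max(10.7/0.2, 759/388) = 53.5 servings → $16.05.
cheddar + kidney beans: the both-tight solution has a negative serving — not a feasible corner.
cheddar + tempeh: the both-tight solution has a negative serving — not a feasible corner.
cheddar + banana with both targets exact would need a negative amount; discard.
kidney beans + tempeh with both targets exact would need a negative amount; discard.
kidney beans + banana with both targets exact would need a negative amount; discard.
tempeh + banana: intersection lies outside the first quadrant.
Cheapest feasible corner: $2.77.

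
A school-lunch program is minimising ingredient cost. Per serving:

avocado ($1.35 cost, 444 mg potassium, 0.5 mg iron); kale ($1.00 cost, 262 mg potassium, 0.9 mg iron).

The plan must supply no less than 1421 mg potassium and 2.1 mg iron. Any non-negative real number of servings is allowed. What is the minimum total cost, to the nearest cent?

$4.49

With two linear requirements the optimum uses one or two foods; enumerate the corners.
avocado only: max(1421/444, 2.1/0.5) = 4.2 servings → $5.67.
kale only: max(1421/262, 2.1/0.9) = 5.424 servings → $5.42.
avocado + kale with both tight: 2.713 servings and 0.8261 servings → $4.49.
So the least-cost plan costs $4.49.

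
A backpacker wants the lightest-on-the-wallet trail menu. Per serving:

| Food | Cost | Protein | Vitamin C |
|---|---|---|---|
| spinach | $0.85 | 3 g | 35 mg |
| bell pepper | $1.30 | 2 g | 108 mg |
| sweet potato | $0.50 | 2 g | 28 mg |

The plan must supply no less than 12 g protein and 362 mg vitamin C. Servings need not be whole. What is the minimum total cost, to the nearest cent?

$4.94

An LP optimum is at a vertex; with two nutrient constraints at most two foods are used. Check each candidate.
spinach only: max(12/3, 362/35) = 10.34 servings → $8.79.
bell pepper only: max(12/2, 362/108) = 6 servings → $7.80.
sweet potato only: max(12/2, 362/28) = 12.93 servings → $6.46.
spinach + bell pepper with both tight: 2.252 servings and 2.622 servings → $5.32.
spinach + sweet potato: intersection lies outside the first quadrant.
bell pepper + sweet potato with both tight: 2.425 servings and 3.575 servings → $4.94.
Cheapest feasible corner: $4.94.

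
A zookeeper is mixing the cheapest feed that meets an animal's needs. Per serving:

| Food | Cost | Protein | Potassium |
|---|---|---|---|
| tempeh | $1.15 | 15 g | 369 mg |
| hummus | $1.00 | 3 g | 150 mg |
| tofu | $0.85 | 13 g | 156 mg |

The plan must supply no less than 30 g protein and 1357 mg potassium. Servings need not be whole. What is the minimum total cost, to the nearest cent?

tempeh only: max(30/15, 1357/369) = 3.678 servings → $4.23.
hummus only: max(30/3, 1357/150) = 10 servings → $10.00.
tofu only: max(30/13, 1357/156) = 8.699 servings → $7.39.
tempeh + hummus with both tight: 0.3753 servings and 8.123 servings → $8.55.
tempeh + tofu with both targets exact would need a negative amount; discard.
hummus + tofu with both tight: 8.746 servings and 0.2895 servings → $8.99.
So the least-cost plan costs $4.23.

$4.23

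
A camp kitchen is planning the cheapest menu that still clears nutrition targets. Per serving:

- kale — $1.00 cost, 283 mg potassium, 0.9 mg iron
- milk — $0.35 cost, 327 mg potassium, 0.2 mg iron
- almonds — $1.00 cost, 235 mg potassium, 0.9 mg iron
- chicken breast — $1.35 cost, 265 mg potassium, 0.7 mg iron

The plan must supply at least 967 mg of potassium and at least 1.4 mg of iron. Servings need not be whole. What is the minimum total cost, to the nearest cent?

$1.81

A basic optimal solution has at most two foods positive. Try each food alone and each pair with both targets met exactly.
kale only: max(967/283, 1.4/0.9) = 3.417 servings → $3.42.
milk only: max(967/327, 1.4/0.2) = 7 servings → $2.45.
almonds only: max(967/235, 1.4/0.9) = 4.115 servings → $4.11.
chicken breast only: max(967/265, 1.4/0.7) = 3.649 servings → $4.93.
kale + milk with both tight: 1.112 servings and 1.995 servings → $1.81.
kale + almonds: intersection lies outside the first quadrant.
kale + chicken breast with both targets exact would need a negative amount; discard.
milk + almonds with both tight: 2.189 servings and 1.069 servings → $1.84.
milk + chicken breast with both tight: 1.739 servings and 1.503 servings → $2.64.
almonds + chicken breast: intersection lies outside the first quadrant.
Cheapest feasible corner: $1.81.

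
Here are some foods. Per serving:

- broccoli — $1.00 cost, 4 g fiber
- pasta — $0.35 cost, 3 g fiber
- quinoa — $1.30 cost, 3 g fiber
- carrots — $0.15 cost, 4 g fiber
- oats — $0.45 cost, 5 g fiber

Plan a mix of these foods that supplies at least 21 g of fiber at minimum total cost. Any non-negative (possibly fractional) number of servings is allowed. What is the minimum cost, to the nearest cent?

$0.79

Cost per g of fiber: carrots $0.0375, oats $0.0900, pasta $0.1167, broccoli $0.2500, quinoa $0.4333.
With no serving limits, use only carrots: 21 g / 4 g = 5.25 servings × $0.15 = $0.79.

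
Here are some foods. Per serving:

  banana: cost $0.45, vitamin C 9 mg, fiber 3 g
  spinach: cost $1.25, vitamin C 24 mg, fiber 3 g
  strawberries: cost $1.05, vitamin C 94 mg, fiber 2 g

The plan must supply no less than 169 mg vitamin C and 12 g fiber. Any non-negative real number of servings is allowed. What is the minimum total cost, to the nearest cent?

With two linear requirements the optimum uses one or two foods; enumerate the corners.
banana only: max(169/9, 12/3) = 18.78 servings → $8.45.
spinach only: max(169/24, 12/3) = 7.042 servings → $8.80.
strawberries only: max(169/94, 12/2) = 6 servings → $6.30.
banana + spinach: intersection lies outside the first quadrant.
banana + strawberries with both tight: 2.992 servings and 1.511 servings → $2.93.
spinach + strawberries with both tight: 3.376 servings and 0.9359 servings → $5.20.
So the least-cost plan costs $2.93.

$2.93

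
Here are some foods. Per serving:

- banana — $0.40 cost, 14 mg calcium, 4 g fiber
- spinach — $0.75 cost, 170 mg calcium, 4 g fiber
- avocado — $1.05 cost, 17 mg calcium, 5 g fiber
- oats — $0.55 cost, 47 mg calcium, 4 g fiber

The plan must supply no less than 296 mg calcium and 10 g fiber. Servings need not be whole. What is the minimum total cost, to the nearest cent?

For a min-cost LP with two ≥-constraints, a basic feasible solution has at most two positive variables.
banana only: max(296/14, 10/4) = 21.14 servings → $8.46.
spinach only: max(296/170, 10/4) = 2.5 servings → $1.88.
avocado only: max(296/17, 10/5) = 17.41 servings → $18.28.
oats only: max(296/47, 10/4) = 6.298 servings → $3.46.
banana + spinach with both tight: 0.8269 servings and 1.673 servings → $1.59.
banana + avocado: intersection lies outside the first quadrant.
banana + oats: intersection lies outside the first quadrant.
spinach + avocado with both tight: 1.675 servings and 0.6598 servings → $1.95.
spinach + oats with both tight: 1.451 servings and 1.049 servings → $1.67.
avocado + oats: the both-tight solution has a negative serving — not a feasible corner.
Cheapest feasible corner: $1.59.

$1.59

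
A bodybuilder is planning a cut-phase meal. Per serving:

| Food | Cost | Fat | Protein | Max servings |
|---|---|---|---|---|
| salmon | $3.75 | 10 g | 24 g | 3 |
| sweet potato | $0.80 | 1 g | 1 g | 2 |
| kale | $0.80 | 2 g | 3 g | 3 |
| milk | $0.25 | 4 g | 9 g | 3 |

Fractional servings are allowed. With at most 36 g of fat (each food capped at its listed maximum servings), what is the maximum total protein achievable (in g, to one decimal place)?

Protein per g fat: salmon 2.4, milk 2.25, kale 1.5, sweet potato 1.
Take 3 servings of salmon: uses 30 g fat, +72.0 g protein (running total 72.0 g).
Take 1.5 servings of milk: uses 6 g fat, +13.5 g protein (running total 85.5 g).
Filling greedily by protein-per-g fat is optimal for one linear limit, giving 85.5 g.

85.5 g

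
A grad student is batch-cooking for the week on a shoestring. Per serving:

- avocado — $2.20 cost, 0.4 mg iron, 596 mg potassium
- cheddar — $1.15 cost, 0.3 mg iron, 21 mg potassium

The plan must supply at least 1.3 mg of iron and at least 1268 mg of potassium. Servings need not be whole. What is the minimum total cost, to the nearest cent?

This is a tiny linear program; its minimum lies at a vertex of the feasible set. List the vertices and price them.
avocado only: max(1.3/0.4, 1268/596) = 3.25 servings → $7.15.
cheddar only: max(1.3/0.3, 1268/21) = 60.38 servings → $69.44.
avocado + cheddar with both tight: 2.072 servings and 1.57 servings → $6.36.
The minimum over all feasible corners is $6.36.

$6.36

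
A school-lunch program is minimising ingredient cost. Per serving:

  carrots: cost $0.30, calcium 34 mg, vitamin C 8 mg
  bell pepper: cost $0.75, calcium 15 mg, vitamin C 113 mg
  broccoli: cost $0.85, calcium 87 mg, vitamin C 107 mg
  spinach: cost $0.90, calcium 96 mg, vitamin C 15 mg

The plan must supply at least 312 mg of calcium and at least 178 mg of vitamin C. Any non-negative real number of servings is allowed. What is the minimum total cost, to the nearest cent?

Two binding constraints pin down two serving amounts, so the optimal mix uses at most two foods. The candidates are each food alone (scaled to the tighter of calcium/vitamin C) and each pair with both constraints tight.
carrots only: max(312/34, 178/8) = 22.25 servings → $6.67.
bell pepper only: max(312/15, 178/113) = 20.8 servings → $15.60.
broccoli only: max(312/87, 178/107) = 3.586 servings → $3.05.
spinach only: max(312/96, 178/15) = 11.87 servings → $10.68.
carrots + bell pepper with both tight: 8.755 servings and 0.9554 servings → $3.34.
carrots + broccoli with both tight: 6.084 servings and 1.209 servings → $2.85.
carrots + spinach with both targets exact would need a negative amount; discard.
bell pepper + broccoli with both targets exact would need a negative amount; discard.
bell pepper + spinach with both tight: 1.168 servings and 3.067 servings → $3.64.
broccoli + spinach with both tight: 1.384 servings and 1.996 servings → $2.97.
The minimum over all feasible corners is $2.85.

$2.85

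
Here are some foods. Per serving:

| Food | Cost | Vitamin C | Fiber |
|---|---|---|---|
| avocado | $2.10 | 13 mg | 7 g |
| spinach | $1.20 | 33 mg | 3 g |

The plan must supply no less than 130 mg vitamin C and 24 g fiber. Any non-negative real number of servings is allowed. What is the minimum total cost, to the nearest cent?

At the optimum either one food covers both requirements or two foods hit both targets exactly; no other combination can be cheaper.
avocado only: max(130/13, 24/7) = 10 servings → $21.00.
spinach only: max(130/33, 24/3) = 8 servings → $9.60.
avocado + spinach with both tight: 2.094 servings and 3.115 servings → $8.13.
So the least-cost plan costs $8.13.

$8.13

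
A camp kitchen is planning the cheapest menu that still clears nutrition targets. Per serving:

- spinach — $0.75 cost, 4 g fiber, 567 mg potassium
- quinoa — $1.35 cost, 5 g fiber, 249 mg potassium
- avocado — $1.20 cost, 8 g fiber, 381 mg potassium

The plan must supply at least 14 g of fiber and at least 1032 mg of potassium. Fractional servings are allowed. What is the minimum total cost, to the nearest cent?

Compare the cost at each extreme point of the feasible region.
spinach only: max(14/4, 1032/567) = 3.5 servings → $2.62.
quinoa only: max(14/5, 1032/249) = 4.145 servings → $5.60.
avocado only: max(14/8, 1032/381) = 2.709 servings → $3.25.
spinach + quinoa with both tight: 0.9103 servings and 2.072 servings → $3.48.
spinach + avocado with both tight: 0.9701 servings and 1.265 servings → $2.25.
quinoa + avocado with both targets exact would need a negative amount; discard.
The minimum over all feasible corners is $2.25.

$2.25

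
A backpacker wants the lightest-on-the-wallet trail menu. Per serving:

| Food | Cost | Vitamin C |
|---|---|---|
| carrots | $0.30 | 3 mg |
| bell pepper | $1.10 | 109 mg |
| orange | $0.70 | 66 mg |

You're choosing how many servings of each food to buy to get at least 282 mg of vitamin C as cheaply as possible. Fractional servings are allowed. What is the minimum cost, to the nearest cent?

$2.85

Cost per mg of vitamin C: bell pepper $0.0101, orange $0.0106, carrots $0.1000.
With no serving limits, use only bell pepper: 282 mg / 109 mg = 2.587 servings × $1.10 = $2.85.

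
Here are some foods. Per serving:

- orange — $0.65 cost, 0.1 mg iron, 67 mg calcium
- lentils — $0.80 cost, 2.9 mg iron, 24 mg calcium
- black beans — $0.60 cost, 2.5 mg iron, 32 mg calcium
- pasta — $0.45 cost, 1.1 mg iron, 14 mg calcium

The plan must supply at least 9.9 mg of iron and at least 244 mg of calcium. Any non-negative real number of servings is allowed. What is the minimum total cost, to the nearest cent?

$3.49

The cheapest plan sits at a corner of the feasible region — with two constraints it uses at most two foods.
orange only: max(9.9/0.1, 244/67) = 99 servings → $64.35.
lentils only: max(9.9/2.9, 244/24) = 10.17 servings → $8.13.
black beans only: max(9.9/2.5, 244/32) = 7.625 servings → $4.58.
pasta only: max(9.9/1.1, 244/14) = 17.43 servings → $7.84.
orange + lentils with both tight: 2.449 servings and 3.329 servings → $4.26.
orange + black beans with both tight: 1.785 servings and 3.889 servings → $3.49.
orange + pasta with both tight: 1.795 servings and 8.837 servings → $5.14.
lentils + black beans: the both-tight solution has a negative serving — not a feasible corner.
lentils + pasta with both targets exact would need a negative amount; discard.
black beans + pasta: the both-tight solution has a negative serving — not a feasible corner.
Cheapest feasible corner: $3.49.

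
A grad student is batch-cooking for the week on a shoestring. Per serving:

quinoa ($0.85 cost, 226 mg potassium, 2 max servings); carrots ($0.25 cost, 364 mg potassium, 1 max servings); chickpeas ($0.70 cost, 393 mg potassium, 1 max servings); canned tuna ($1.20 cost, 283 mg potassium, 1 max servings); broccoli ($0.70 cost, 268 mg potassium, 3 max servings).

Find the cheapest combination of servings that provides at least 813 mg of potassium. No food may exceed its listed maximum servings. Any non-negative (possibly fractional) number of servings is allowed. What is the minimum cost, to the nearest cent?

$1.10

Cost per mg of potassium: carrots $0.0007, chickpeas $0.0018, broccoli $0.0026, quinoa $0.0038, canned tuna $0.0042.
Take 1 serving of carrots: +364.0 mg potassium for $0.25 (total $0.25, still need 449.0 mg).
Take 1 serving of chickpeas: +393.0 mg potassium for $0.70 (total $0.95, still need 56.0 mg).
Take 0.209 servings of broccoli: +56.0 mg potassium for $0.15 (total $1.10, still need 0.0 mg).
Greedy by cheapest-per-mg is optimal for a single linear constraint, so the minimum cost is $1.10.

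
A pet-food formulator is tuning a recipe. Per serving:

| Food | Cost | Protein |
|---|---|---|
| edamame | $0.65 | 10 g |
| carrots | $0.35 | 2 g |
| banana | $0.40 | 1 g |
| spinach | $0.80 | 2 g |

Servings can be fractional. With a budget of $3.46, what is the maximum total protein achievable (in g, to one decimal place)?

Protein per dollar: edamame 15.38, carrots 5.714, banana 2.5, spinach 2.5.
With no serving limits, spend the whole cost allowance on edamame: $3.46 / $0.65 × 10 g = 53.2 g.

53.2 g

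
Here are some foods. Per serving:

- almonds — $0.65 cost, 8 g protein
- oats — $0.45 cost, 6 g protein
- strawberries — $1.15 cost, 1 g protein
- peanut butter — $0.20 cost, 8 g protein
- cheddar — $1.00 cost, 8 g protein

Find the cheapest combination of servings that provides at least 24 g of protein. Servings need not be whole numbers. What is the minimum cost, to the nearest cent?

Cost per g of protein: peanut butter $0.0250, oats $0.0750, almonds $0.0813, cheddar $0.1250, strawberries $1.1500.
With no serving limits, use only peanut butter: 24 g / 8 g = 3 servings × $0.20 = $0.60.

$0.60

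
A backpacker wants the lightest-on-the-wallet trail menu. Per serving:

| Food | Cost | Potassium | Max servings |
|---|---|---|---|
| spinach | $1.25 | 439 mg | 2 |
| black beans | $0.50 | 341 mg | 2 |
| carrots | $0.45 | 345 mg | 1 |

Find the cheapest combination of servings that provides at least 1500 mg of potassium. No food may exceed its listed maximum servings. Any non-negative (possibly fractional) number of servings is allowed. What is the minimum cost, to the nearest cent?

Cost per mg of potassium: carrots $0.0013, black beans $0.0015, spinach $0.0028.
Take 1 serving of carrots: +345.0 mg potassium for $0.45 (total $0.45, still need 1155.0 mg).
Take 2 servings of black beans: +682.0 mg potassium for $1.00 (total $1.45, still need 473.0 mg).
Take 1.077 servings of spinach: +473.0 mg potassium for $1.35 (total $2.80, still need 0.0 mg).
Filling from the cheapest source first is optimal under one linear minimum: $2.80.

$2.80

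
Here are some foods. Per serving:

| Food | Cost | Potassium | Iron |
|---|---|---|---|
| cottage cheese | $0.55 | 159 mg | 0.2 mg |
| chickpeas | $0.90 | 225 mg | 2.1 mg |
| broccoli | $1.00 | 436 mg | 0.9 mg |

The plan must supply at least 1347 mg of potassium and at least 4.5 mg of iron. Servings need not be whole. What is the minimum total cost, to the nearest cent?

$3.49

Minimising a linear cost over {potassium ≥ 1347, iron ≥ 4.5, servings ≥ 0} — the optimum is at a vertex, using one or two foods.
cottage cheese only: max(1347/159, 4.5/0.2) = 22.5 servings → $12.38.
chickpeas only: max(1347/225, 4.5/2.1) = 5.987 servings → $5.39.
broccoli only: max(1347/436, 4.5/0.9) = 5 servings → $5.00.
cottage cheese + chickpeas with both tight: 6.287 servings and 1.544 servings → $4.85.
cottage cheese + broccoli: the both-tight solution has a negative serving — not a feasible corner.
chickpeas + broccoli with both tight: 1.051 servings and 2.547 servings → $3.49.
Cheapest feasible corner: $3.49.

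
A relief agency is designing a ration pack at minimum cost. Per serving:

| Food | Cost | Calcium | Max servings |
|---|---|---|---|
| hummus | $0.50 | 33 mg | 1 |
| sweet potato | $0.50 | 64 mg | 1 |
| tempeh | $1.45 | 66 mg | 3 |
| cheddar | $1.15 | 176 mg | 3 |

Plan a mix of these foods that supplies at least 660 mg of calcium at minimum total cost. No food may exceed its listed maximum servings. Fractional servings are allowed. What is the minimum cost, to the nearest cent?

$5.22

Cost per mg of calcium: cheddar $0.0065, sweet potato $0.0078, hummus $0.0152, tempeh $0.0220.
Take 3 servings of cheddar: +528.0 mg calcium for $3.45 (total $3.45, still need 132.0 mg).
Take 1 serving of sweet potato: +64.0 mg calcium for $0.50 (total $3.95, still need 68.0 mg).
Take 1 serving of hummus: +33.0 mg calcium for $0.50 (total $4.45, still need 35.0 mg).
Take 0.5303 servings of tempeh: +35.0 mg calcium for $0.77 (total $5.22, still need 0.0 mg).
Filling from the cheapest source first is optimal under one linear minimum: $5.22.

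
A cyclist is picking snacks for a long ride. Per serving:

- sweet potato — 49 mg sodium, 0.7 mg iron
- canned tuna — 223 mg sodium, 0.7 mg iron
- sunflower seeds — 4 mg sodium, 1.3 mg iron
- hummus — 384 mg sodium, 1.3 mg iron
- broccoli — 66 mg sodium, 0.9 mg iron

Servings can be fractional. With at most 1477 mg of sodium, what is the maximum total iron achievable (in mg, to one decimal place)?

Iron per mg sodium: sunflower seeds 0.325, sweet potato 0.01429, broccoli 0.01364, hummus 0.003385, canned tuna 0.003139.
With no serving limits, spend the whole sodium allowance on sunflower seeds: 1477 mg / 4 mg × 1.3 mg = 480.0 mg.

480.0 mg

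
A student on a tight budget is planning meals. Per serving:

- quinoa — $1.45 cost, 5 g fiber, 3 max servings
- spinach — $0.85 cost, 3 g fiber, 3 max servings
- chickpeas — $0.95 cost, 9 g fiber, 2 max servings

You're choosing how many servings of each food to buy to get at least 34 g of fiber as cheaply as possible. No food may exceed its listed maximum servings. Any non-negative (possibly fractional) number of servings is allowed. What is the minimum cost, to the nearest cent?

$6.48

Cost per g of fiber: chickpeas $0.1056, spinach $0.2833, quinoa $0.2900.
Take 2 servings of chickpeas: +18.0 g fiber for $1.90 (total $1.90, still need 16.0 g).
Take 3 servings of spinach: +9.0 g fiber for $2.55 (total $4.45, still need 7.0 g).
Take 1.4 servings of quinoa: +7.0 g fiber for $2.03 (total $6.48, still need 0.0 g).
Filling from the cheapest source first is optimal under one linear minimum: $6.48.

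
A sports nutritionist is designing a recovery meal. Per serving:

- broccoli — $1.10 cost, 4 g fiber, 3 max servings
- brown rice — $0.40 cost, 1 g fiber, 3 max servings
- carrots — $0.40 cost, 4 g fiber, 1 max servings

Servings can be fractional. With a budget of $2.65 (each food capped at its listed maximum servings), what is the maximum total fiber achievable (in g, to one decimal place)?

Fiber per dollar: carrots 10, broccoli 3.636, brown rice 2.5.
Take 1 serving of carrots: spends $0.40, +4.0 g fiber (running total 4.0 g).
Take 2.045 servings of broccoli: spends $2.25, +8.2 g fiber (running total 12.2 g).
Filling greedily by fiber-per-dollar is optimal for one linear limit, giving 12.2 g.

12.2 g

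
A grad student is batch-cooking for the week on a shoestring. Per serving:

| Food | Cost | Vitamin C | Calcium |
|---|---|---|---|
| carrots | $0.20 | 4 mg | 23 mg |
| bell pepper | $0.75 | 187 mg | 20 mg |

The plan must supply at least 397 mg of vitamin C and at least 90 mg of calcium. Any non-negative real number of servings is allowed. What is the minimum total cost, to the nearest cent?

$1.98

Compare the cost at each extreme point of the feasible region.
carrots only: max(397/4, 90/23) = 99.25 servings → $19.85.
bell pepper only: max(397/187, 90/20) = 4.5 servings → $3.38.
carrots + bell pepper with both tight: 2.106 servings and 2.078 servings → $1.98.
So the least-cost plan costs $1.98.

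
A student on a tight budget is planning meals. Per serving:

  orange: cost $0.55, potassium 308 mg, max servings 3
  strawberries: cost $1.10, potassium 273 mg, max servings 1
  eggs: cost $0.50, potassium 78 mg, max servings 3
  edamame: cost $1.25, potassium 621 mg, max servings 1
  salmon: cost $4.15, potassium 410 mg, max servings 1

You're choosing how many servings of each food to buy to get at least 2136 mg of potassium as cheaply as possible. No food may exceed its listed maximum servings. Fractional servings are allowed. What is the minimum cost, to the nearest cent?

Cost per mg of potassium: orange $0.0018, edamame $0.0020, strawberries $0.0040, eggs $0.0064, salmon $0.0101.
Take 3 servings of orange: +924.0 mg potassium for $1.65 (total $1.65, still need 1212.0 mg).
Take 1 serving of edamame: +621.0 mg potassium for $1.25 (total $2.90, still need 591.0 mg).
Take 1 serving of strawberries: +273.0 mg potassium for $1.10 (total $4.00, still need 318.0 mg).
Take 3 servings of eggs: +234.0 mg potassium for $1.50 (total $5.50, still need 84.0 mg).
Take 0.2049 servings of salmon: +84.0 mg potassium for $0.85 (total $6.35, still need 0.0 mg).
Greedy by cheapest-per-mg is optimal for a single linear constraint, so the minimum cost is $6.35.

$6.35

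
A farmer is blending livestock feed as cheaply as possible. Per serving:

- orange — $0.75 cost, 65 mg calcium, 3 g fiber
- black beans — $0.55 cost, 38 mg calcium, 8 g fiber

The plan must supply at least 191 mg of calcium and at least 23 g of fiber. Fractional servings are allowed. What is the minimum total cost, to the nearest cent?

Two binding constraints pin down two serving amounts, so the optimal mix uses at most two foods. The candidates are each food alone (scaled to the tighter of calcium/fiber) and each pair with both constraints tight.
orange only: max(191/65, 23/3) = 7.667 servings → $5.75.
black beans only: max(191/38, 23/8) = 5.026 servings → $2.76.
orange + black beans with both tight: 1.611 servings and 2.271 servings → $2.46.
So the least-cost plan costs $2.46.

$2.46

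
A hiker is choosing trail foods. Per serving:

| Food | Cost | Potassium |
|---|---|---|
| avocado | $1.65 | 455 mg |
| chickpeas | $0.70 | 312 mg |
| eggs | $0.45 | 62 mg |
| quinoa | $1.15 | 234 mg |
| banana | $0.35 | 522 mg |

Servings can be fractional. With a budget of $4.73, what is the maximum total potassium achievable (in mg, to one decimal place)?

7054.5 mg

Potassium per dollar: banana 1491, chickpeas 445.7, avocado 275.8, quinoa 203.5, eggs 137.8.
With no serving limits, spend the whole cost allowance on banana: $4.73 / $0.35 × 522 mg = 7054.5 mg.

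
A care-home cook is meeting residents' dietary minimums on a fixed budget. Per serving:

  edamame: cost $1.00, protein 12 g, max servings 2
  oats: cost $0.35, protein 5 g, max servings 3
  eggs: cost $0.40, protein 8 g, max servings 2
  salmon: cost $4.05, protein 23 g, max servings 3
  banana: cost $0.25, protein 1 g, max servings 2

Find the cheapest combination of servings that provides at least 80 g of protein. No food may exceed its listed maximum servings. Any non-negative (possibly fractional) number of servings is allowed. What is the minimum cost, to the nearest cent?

$8.25

Cost per g of protein: eggs $0.0500, oats $0.0700, edamame $0.0833, salmon $0.1761, banana $0.2500.
Take 2 servings of eggs: +16.0 g protein for $0.80 (total $0.80, still need 64.0 g).
Take 3 servings of oats: +15.0 g protein for $1.05 (total $1.85, still need 49.0 g).
Take 2 servings of edamame: +24.0 g protein for $2.00 (total $3.85, still need 25.0 g).
Take 1.087 servings of salmon: +25.0 g protein for $4.40 (total $8.25, still need 0.0 g).
Filling from the cheapest source first is optimal under one linear minimum: $8.25.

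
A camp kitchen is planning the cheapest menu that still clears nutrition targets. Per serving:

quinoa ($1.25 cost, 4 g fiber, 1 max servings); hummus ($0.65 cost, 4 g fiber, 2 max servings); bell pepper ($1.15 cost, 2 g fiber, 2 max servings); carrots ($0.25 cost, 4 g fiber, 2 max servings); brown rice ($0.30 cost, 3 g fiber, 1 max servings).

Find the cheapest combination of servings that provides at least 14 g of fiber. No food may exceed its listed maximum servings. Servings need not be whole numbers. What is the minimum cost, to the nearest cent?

$1.29

Cost per g of fiber: carrots $0.0625, brown rice $0.1000, hummus $0.1625, quinoa $0.3125, bell pepper $0.5750.
Take 2 servings of carrots: +8.0 g fiber for $0.50 (total $0.50, still need 6.0 g).
Take 1 serving of brown rice: +3.0 g fiber for $0.30 (total $0.80, still need 3.0 g).
Take 0.75 servings of hummus: +3.0 g fiber for $0.49 (total $1.29, still need 0.0 g).
Filling from the cheapest source first is optimal under one linear minimum: $1.29.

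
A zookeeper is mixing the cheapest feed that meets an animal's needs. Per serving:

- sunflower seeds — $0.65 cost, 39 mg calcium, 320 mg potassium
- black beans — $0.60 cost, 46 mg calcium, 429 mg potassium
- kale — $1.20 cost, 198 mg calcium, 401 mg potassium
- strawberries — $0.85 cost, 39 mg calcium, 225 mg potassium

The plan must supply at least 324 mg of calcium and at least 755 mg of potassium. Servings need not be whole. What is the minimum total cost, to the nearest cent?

$2.06

sunflower seeds only: max(324/39, 755/320) = 8.308 servings → $5.40.
black beans only: max(324/46, 755/429) = 7.043 servings → $4.23.
kale only: max(324/198, 755/401) = 1.883 servings → $2.26.
strawberries only: max(324/39, 755/225) = 8.308 servings → $7.06.
sunflower seeds + black beans: the both-tight solution has a negative serving — not a feasible corner.
sunflower seeds + kale with both tight: 0.41 servings and 1.556 servings → $2.13.
sunflower seeds + strawberries with both targets exact would need a negative amount; discard.
black beans + kale with both tight: 0.2942 servings and 1.568 servings → $2.06.
black beans + strawberries with both targets exact would need a negative amount; discard.
kale + strawberries with both tight: 1.503 servings and 0.6768 servings → $2.38.
Cheapest feasible corner: $2.06.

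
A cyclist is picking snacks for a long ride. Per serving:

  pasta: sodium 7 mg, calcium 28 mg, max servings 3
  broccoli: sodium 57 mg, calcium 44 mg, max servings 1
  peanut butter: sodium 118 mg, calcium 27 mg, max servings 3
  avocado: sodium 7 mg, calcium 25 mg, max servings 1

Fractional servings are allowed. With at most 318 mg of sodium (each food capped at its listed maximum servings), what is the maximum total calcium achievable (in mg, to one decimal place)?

Calcium per mg sodium: pasta 4, avocado 3.571, broccoli 0.7719, peanut butter 0.2288.
Take 3 servings of pasta: uses 21 mg sodium, +84.0 mg calcium (running total 84.0 mg).
Take 1 serving of avocado: uses 7 mg sodium, +25.0 mg calcium (running total 109.0 mg).
Take 1 serving of broccoli: uses 57 mg sodium, +44.0 mg calcium (running total 153.0 mg).
Take 1.975 servings of peanut butter: uses 233 mg sodium, +53.3 mg calcium (running total 206.3 mg).
Greedy by best ratio exhausts the sodium allowance optimally: 206.3 mg.

206.3 mg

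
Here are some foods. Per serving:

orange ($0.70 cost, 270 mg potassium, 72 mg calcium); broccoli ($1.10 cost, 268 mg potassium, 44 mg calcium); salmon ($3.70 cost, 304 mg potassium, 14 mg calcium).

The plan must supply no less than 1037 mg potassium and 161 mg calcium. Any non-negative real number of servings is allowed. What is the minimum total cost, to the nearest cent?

An LP optimum is at a vertex; with two nutrient constraints at most two foods are used. Check each candidate.
orange only: max(1037/270, 161/72) = 3.841 servings → $2.69.
broccoli only: max(1037/268, 161/44) = 3.869 servings → $4.26.
salmon only: max(1037/304, 161/14) = 11.5 servings → $42.55.
orange + broccoli with both targets exact would need a negative amount; discard.
orange + salmon with both tight: 1.901 servings and 1.723 servings → $7.70.
broccoli + salmon with both tight: 3.577 servings and 0.2577 servings → $4.89.
The minimum over all feasible corners is $2.69.

$2.69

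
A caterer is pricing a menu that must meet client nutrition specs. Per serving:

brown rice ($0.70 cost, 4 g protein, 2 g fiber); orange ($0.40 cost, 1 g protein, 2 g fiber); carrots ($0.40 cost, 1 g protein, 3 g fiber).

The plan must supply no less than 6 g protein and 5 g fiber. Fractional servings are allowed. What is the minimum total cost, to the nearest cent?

brown rice only: max(6/4, 5/2) = 2.5 servings → $1.75.
orange only: max(6/1, 5/2) = 6 servings → $2.40.
carrots only: max(6/1, 5/3) = 6 servings → $2.40.
brown rice + orange with both tight: 1.167 servings and 1.333 servings → $1.35.
brown rice + carrots with both tight: 1.3 servings and 0.8 servings → $1.23.
orange + carrots: intersection lies outside the first quadrant.
Cheapest feasible corner: $1.23.

$1.23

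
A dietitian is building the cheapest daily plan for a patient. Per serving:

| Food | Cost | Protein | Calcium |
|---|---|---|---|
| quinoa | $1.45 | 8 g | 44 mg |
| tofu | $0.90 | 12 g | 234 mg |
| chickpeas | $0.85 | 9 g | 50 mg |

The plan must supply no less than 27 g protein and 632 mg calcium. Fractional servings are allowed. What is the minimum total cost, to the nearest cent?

With two linear requirements the optimum uses one or two foods; enumerate the corners.
quinoa only: max(27/8, 632/44) = 14.36 servings → $20.83.
tofu only: max(27/12, 632/234) = 2.701 servings → $2.43.
chickpeas only: max(27/9, 632/50) = 12.64 servings → $10.74.
quinoa + tofu with both targets exact would need a negative amount; discard.
quinoa + chickpeas: the both-tight solution has a negative serving — not a feasible corner.
tofu + chickpeas: the both-tight solution has a negative serving — not a feasible corner.
So the least-cost plan costs $2.43.

$2.43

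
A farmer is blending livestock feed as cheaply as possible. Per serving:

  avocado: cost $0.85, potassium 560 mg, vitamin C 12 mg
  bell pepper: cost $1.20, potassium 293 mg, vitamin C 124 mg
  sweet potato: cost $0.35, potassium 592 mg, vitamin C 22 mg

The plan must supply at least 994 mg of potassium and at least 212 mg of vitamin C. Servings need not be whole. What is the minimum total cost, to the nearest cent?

$2.18

Two binding constraints pin down two serving amounts, so the optimal mix uses at most two foods. The candidates are each food alone (scaled to the tighter of potassium/vitamin C) and each pair with both constraints tight.
avocado only: max(994/560, 212/12) = 17.67 servings → $15.02.
bell pepper only: max(994/293, 212/124) = 3.392 servings → $4.07.
sweet potato only: max(994/592, 212/22) = 9.636 servings → $3.37.
avocado + bell pepper with both tight: 0.9274 servings and 1.62 servings → $2.73.
avocado + sweet potato: the both-tight solution has a negative serving — not a feasible corner.
bell pepper + sweet potato with both tight: 1.548 servings and 0.9131 servings → $2.18.
So the least-cost plan costs $2.18.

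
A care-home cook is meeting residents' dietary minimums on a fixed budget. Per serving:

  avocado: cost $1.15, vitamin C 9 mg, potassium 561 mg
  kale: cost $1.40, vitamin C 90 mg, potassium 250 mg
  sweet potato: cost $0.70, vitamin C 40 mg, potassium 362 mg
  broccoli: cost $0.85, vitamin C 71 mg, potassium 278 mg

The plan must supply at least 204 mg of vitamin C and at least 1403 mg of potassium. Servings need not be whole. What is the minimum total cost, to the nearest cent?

Minimising a linear cost over {vitamin C ≥ 204, potassium ≥ 1403, servings ≥ 0} — the optimum is at a vertex, using one or two foods.
avocado only: max(204/9, 1403/561) = 22.67 servings → $26.07.
kale only: max(204/90, 1403/250) = 5.612 servings → $7.86.
sweet potato only: max(204/40, 1403/362) = 5.1 servings → $3.57.
broccoli only: max(204/71, 1403/278) = 5.047 servings → $4.29.
avocado + kale with both tight: 1.56 servings and 2.111 servings → $4.75.
avocado + sweet potato: intersection lies outside the first quadrant.
avocado + broccoli with both tight: 1.149 servings and 2.728 servings → $3.64.
kale + sweet potato with both tight: 0.7851 servings and 3.333 servings → $3.43.
kale + broccoli: intersection lies outside the first quadrant.
sweet potato + broccoli with both tight: 2.942 servings and 1.216 servings → $3.09.
The minimum over all feasible corners is $3.09.

$3.09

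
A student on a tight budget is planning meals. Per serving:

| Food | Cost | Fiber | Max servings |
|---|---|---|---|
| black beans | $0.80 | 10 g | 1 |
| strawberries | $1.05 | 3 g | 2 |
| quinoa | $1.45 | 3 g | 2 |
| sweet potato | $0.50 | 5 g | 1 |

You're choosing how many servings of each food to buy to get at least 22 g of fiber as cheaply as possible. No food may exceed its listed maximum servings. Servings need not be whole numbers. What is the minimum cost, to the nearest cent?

$3.88

Cost per g of fiber: black beans $0.0800, sweet potato $0.1000, strawberries $0.3500, quinoa $0.4833.
Take 1 serving of black beans: +10.0 g fiber for $0.80 (total $0.80, still need 12.0 g).
Take 1 serving of sweet potato: +5.0 g fiber for $0.50 (total $1.30, still need 7.0 g).
Take 2 servings of strawberries: +6.0 g fiber for $2.10 (total $3.40, still need 1.0 g).
Take 0.3333 servings of quinoa: +1.0 g fiber for $0.48 (total $3.88, still need 0.0 g).
Greedy by cheapest-per-g is optimal for a single linear constraint, so the minimum cost is $3.88.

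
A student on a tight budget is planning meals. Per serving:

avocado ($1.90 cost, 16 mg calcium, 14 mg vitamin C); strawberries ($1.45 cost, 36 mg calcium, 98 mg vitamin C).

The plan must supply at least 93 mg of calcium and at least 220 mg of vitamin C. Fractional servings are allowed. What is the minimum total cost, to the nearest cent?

$3.75

At the optimum either one food covers both requirements or two foods hit both targets exactly; no other combination can be cheaper.
avocado only: max(93/16, 220/14) = 15.71 servings → $29.86.
strawberries only: max(93/36, 220/98) = 2.583 servings → $3.75.
avocado + strawberries with both tight: 1.122 servings and 2.085 servings → $5.15.
The minimum over all feasible corners is $3.75.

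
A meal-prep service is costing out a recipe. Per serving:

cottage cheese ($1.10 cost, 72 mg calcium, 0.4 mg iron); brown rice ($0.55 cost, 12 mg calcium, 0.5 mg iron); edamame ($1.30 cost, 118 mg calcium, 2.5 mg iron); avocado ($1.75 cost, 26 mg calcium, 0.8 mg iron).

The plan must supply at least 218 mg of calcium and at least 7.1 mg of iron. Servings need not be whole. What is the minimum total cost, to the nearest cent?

$3.69

Compare the cost at each extreme point of the feasible region.
cottage cheese only: max(218/72, 7.1/0.4) = 17.75 servings → $19.52.
brown rice only: max(218/12, 7.1/0.5) = 18.17 servings → $9.99.
edamame only: max(218/118, 7.1/2.5) = 2.84 servings → $3.69.
avocado only: max(218/26, 7.1/0.8) = 8.875 servings → $15.53.
cottage cheese + brown rice with both tight: 0.7628 servings and 13.59 servings → $8.31.
cottage cheese + edamame: the both-tight solution has a negative serving — not a feasible corner.
cottage cheese + avocado: the both-tight solution has a negative serving — not a feasible corner.
brown rice + edamame with both tight: 10.1 servings and 0.8207 servings → $6.62.
brown rice + avocado with both tight: 3 servings and 7 servings → $13.90.
edamame + avocado: the both-tight solution has a negative serving — not a feasible corner.
So the least-cost plan costs $3.69.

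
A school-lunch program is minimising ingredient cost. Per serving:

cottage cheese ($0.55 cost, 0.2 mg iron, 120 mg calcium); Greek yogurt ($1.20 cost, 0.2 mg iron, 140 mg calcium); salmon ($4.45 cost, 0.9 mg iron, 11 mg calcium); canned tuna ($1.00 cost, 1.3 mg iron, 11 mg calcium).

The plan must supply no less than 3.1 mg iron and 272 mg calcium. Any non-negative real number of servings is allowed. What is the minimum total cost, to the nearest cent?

$3.21

Compare the cost at each extreme point of the feasible region.
cottage cheese only: max(3.1/0.2, 272/120) = 15.5 servings → $8.53.
Greek yogurt only: max(3.1/0.2, 272/140) = 15.5 servings → $18.60.
salmon only: max(3.1/0.9, 272/11) = 24.73 servings → $110.04.
canned tuna only: max(3.1/1.3, 272/11) = 24.73 servings → $24.73.
cottage cheese + Greek yogurt: the both-tight solution has a negative serving — not a feasible corner.
cottage cheese + salmon with both tight: 1.991 servings and 3.002 servings → $14.45.
cottage cheese + canned tuna with both tight: 2.077 servings and 2.065 servings → $3.21.
Greek yogurt + salmon with both tight: 1.702 servings and 3.066 servings → $15.69.
Greek yogurt + canned tuna with both tight: 1.777 servings and 2.111 servings → $4.24.
salmon + canned tuna: the both-tight solution has a negative serving — not a feasible corner.
Cheapest feasible corner: $3.21.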